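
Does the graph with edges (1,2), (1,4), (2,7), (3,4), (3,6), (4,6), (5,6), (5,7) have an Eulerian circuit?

Step 1: Find the degree of each vertex:
  deg(1) = 2
  deg(2) = 2
  deg(3) = 2
  deg(4) = 3
  deg(5) = 2
  deg(6) = 3
  deg(7) = 2

Step 2: Count vertices with odd degree:
  Odd-degree vertices: 4, 6 (2 total)

Step 3: Apply Euler's theorem:
  - Eulerian circuit exists iff graph is connected and all vertices have even degree
  - Eulerian path exists iff graph is connected and has 0 or 2 odd-degree vertices

Graph is connected with exactly 2 odd-degree vertices (4, 6).
Eulerian path exists (starting and ending at the odd-degree vertices), but no Eulerian circuit.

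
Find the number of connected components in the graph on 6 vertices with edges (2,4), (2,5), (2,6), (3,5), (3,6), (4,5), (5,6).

Step 1: Build adjacency list from edges:
  1: (none)
  2: 4, 5, 6
  3: 5, 6
  4: 2, 5
  5: 2, 3, 4, 6
  6: 2, 3, 5

Step 2: Run BFS/DFS from vertex 1:
  Visited: {1}
  Reached 1 of 6 vertices

Step 3: Only 1 of 6 vertices reached. Graph is disconnected.
Connected components: {1}, {2, 3, 4, 5, 6}
Number of connected components: 2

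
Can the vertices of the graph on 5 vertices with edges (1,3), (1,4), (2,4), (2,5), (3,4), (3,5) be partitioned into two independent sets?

Step 1: Attempt 2-coloring using BFS:
  Start at vertex 1, assign color 0
  Color vertex 3 with color 1 (neighbor of 1)
  Color vertex 4 with color 1 (neighbor of 1)

Step 2: Conflict found! Vertices 3 and 4 are adjacent but have the same color.
This means the graph contains an odd cycle.

The graph is NOT bipartite.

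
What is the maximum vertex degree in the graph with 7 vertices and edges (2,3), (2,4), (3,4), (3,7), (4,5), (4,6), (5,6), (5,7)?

Step 1: Count edges incident to each vertex:
  deg(1) = 0 (neighbors: none)
  deg(2) = 2 (neighbors: 3, 4)
  deg(3) = 3 (neighbors: 2, 4, 7)
  deg(4) = 4 (neighbors: 2, 3, 5, 6)
  deg(5) = 3 (neighbors: 4, 6, 7)
  deg(6) = 2 (neighbors: 4, 5)
  deg(7) = 2 (neighbors: 3, 5)

Step 2: Find maximum:
  max(0, 2, 3, 4, 3, 2, 2) = 4 (vertex 4)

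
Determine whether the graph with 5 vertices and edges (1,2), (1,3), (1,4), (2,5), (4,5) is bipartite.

Step 1: Attempt 2-coloring using BFS:
  Start at vertex 1, assign color 0
  Color vertex 2 with color 1 (neighbor of 1)
  Color vertex 3 with color 1 (neighbor of 1)
  Color vertex 4 with color 1 (neighbor of 1)
  Color vertex 5 with color 0 (neighbor of 2)

Step 2: 2-coloring succeeded. No conflicts found.
  Set A (color 0): {1, 5}
  Set B (color 1): {2, 3, 4}

The graph is bipartite with partition {1, 5}, {2, 3, 4}.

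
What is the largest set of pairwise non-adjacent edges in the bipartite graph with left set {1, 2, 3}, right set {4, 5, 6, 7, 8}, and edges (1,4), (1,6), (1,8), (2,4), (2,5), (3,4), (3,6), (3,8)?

Step 1: List the neighbors of each left vertex:
  1: 4, 6, 8
  2: 4, 5
  3: 4, 6, 8

Step 2: Greedily match left vertices, then look for augmenting paths:
  Match 1 -- 4
  Match 2 -- 5
  Match 3 -- 6
  No augmenting path remains.

Step 3: Verify this is maximum:
  Matching size 3 = min(|L|, |R|) = min(3, 5), which is an upper bound, so this matching is maximum.

Maximum matching: {(1,4), (2,5), (3,6)}
Size: 3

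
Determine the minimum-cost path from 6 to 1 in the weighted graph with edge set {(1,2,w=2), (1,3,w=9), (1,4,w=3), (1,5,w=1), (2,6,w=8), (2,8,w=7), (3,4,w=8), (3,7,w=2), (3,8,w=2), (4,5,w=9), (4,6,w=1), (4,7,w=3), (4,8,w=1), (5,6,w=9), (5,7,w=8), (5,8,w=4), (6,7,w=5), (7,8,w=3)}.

Step 1: Build adjacency list with weights:
  1: 2(w=2), 3(w=9), 4(w=3), 5(w=1)
  2: 1(w=2), 6(w=8), 8(w=7)
  3: 1(w=9), 4(w=8), 7(w=2), 8(w=2)
  4: 1(w=3), 3(w=8), 5(w=9), 6(w=1), 7(w=3), 8(w=1)
  5: 1(w=1), 4(w=9), 6(w=9), 7(w=8), 8(w=4)
  6: 2(w=8), 4(w=1), 5(w=9), 7(w=5)
  7: 3(w=2), 4(w=3), 5(w=8), 6(w=5), 8(w=3)
  8: 2(w=7), 3(w=2), 4(w=1), 5(w=4), 7(w=3)

Step 2: Apply Dijkstra's algorithm from vertex 6:
  Visit vertex 6 (distance=0)
    Update dist[2] = 8
    Update dist[4] = 1
    Update dist[5] = 9
    Update dist[7] = 5
  Visit vertex 4 (distance=1)
    Update dist[1] = 4
    Update dist[3] = 9
    Update dist[7] = 4
    Update dist[8] = 2
  Visit vertex 8 (distance=2)
    Update dist[3] = 4
    Update dist[5] = 6
  Visit vertex 1 (distance=4)
    Update dist[2] = 6
    Update dist[5] = 5

Step 3: Shortest path: 6 -> 4 -> 1
Total weight: 1 + 3 = 4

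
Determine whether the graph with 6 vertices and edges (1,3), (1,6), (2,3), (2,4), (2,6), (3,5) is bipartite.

Step 1: Attempt 2-coloring using BFS:
  Start at vertex 1, assign color 0
  Color vertex 3 with color 1 (neighbor of 1)
  Color vertex 6 with color 1 (neighbor of 1)
  Color vertex 2 with color 0 (neighbor of 3)
  Color vertex 5 with color 0 (neighbor of 3)
  Color vertex 4 with color 1 (neighbor of 2)

Step 2: 2-coloring succeeded. No conflicts found.
  Set A (color 0): {1, 2, 5}
  Set B (color 1): {3, 4, 6}

The graph is bipartite with partition {1, 2, 5}, {3, 4, 6}.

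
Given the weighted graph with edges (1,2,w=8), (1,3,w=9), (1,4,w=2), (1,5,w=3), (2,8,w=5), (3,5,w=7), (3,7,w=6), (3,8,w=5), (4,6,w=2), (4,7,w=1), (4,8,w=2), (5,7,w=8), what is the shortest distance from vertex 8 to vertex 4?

Step 1: Build adjacency list with weights:
  1: 2(w=8), 3(w=9), 4(w=2), 5(w=3)
  2: 1(w=8), 8(w=5)
  3: 1(w=9), 5(w=7), 7(w=6), 8(w=5)
  4: 1(w=2), 6(w=2), 7(w=1), 8(w=2)
  5: 1(w=3), 3(w=7), 7(w=8)
  6: 4(w=2)
  7: 3(w=6), 4(w=1), 5(w=8)
  8: 2(w=5), 3(w=5), 4(w=2)

Step 2: Apply Dijkstra's algorithm from vertex 8:
  Visit vertex 8 (distance=0)
    Update dist[2] = 5
    Update dist[3] = 5
    Update dist[4] = 2
  Visit vertex 4 (distance=2)
    Update dist[1] = 4
    Update dist[6] = 4
    Update dist[7] = 3

Step 3: Shortest path: 8 -> 4
Total weight: 2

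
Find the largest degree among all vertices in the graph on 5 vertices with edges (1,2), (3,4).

Step 1: Count edges incident to each vertex:
  deg(1) = 1 (neighbors: 2)
  deg(2) = 1 (neighbors: 1)
  deg(3) = 1 (neighbors: 4)
  deg(4) = 1 (neighbors: 3)
  deg(5) = 0 (neighbors: none)

Step 2: Find maximum:
  max(1, 1, 1, 1, 0) = 1 (vertex 1)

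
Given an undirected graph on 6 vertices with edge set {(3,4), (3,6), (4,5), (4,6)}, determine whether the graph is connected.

Step 1: Build adjacency list from edges:
  1: (none)
  2: (none)
  3: 4, 6
  4: 3, 5, 6
  5: 4
  6: 3, 4

Step 2: Run BFS/DFS from vertex 1:
  Visited: {1}
  Reached 1 of 6 vertices

Step 3: Only 1 of 6 vertices reached. Graph is disconnected.
Connected components: {1}, {2}, {3, 4, 5, 6}
Answer: No, the graph is not connected (3 components).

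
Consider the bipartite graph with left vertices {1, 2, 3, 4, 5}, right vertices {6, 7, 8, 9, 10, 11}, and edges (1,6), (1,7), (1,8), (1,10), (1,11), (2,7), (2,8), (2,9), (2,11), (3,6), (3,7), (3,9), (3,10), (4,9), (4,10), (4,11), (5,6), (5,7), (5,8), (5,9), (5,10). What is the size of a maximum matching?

Step 1: List the neighbors of each left vertex:
  1: 6, 7, 8, 10, 11
  2: 7, 8, 9, 11
  3: 6, 7, 9, 10
  4: 9, 10, 11
  5: 6, 7, 8, 9, 10

Step 2: Greedily match left vertices, then look for augmenting paths:
  Match 1 -- 6
  Match 2 -- 7
  Match 3 -- 9
  Match 4 -- 10
  Match 5 -- 8
  No augmenting path remains.

Step 3: Verify this is maximum:
  Matching size 5 = min(|L|, |R|) = min(5, 6), which is an upper bound, so this matching is maximum.

Maximum matching: {(1,6), (2,7), (3,9), (4,10), (5,8)}
Size: 5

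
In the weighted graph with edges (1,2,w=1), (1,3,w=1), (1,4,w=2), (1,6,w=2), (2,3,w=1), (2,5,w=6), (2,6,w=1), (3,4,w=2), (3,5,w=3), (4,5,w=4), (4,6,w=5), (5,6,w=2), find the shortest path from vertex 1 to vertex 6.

Step 1: Build adjacency list with weights:
  1: 2(w=1), 3(w=1), 4(w=2), 6(w=2)
  2: 1(w=1), 3(w=1), 5(w=6), 6(w=1)
  3: 1(w=1), 2(w=1), 4(w=2), 5(w=3)
  4: 1(w=2), 3(w=2), 5(w=4), 6(w=5)
  5: 2(w=6), 3(w=3), 4(w=4), 6(w=2)
  6: 1(w=2), 2(w=1), 4(w=5), 5(w=2)

Step 2: Apply Dijkstra's algorithm from vertex 1:
  Visit vertex 1 (distance=0)
    Update dist[2] = 1
    Update dist[3] = 1
    Update dist[4] = 2
    Update dist[6] = 2
  Visit vertex 2 (distance=1)
    Update dist[5] = 7
  Visit vertex 3 (distance=1)
    Update dist[5] = 4
  Visit vertex 4 (distance=2)
  Visit vertex 6 (distance=2)

Step 3: Shortest path: 1 -> 6
Total weight: 2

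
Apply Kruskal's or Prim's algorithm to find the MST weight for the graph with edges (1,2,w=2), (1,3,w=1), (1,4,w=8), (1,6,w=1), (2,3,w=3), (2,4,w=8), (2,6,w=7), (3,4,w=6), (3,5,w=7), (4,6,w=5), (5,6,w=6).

Apply Kruskal's algorithm (sort edges by weight, add if no cycle):

Sorted edges by weight:
  (1,6) w=1
  (1,3) w=1
  (1,2) w=2
  (2,3) w=3
  (4,6) w=5
  (3,4) w=6
  (5,6) w=6
  (2,6) w=7
  (3,5) w=7
  (1,4) w=8
  (2,4) w=8

Add edge (1,6) w=1 -- no cycle. Running total: 1
Add edge (1,3) w=1 -- no cycle. Running total: 2
Add edge (1,2) w=2 -- no cycle. Running total: 4
Skip edge (2,3) w=3 -- would create cycle
Add edge (4,6) w=5 -- no cycle. Running total: 9
Skip edge (3,4) w=6 -- would create cycle
Add edge (5,6) w=6 -- no cycle. Running total: 15

MST edges: (1,6,w=1), (1,3,w=1), (1,2,w=2), (4,6,w=5), (5,6,w=6)
Total MST weight: 1 + 1 + 2 + 5 + 6 = 15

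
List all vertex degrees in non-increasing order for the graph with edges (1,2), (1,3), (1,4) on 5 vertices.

Step 1: Count edges incident to each vertex:
  deg(1) = 3 (neighbors: 2, 3, 4)
  deg(2) = 1 (neighbors: 1)
  deg(3) = 1 (neighbors: 1)
  deg(4) = 1 (neighbors: 1)
  deg(5) = 0 (neighbors: none)

Step 2: Sort degrees in non-increasing order:
  Degrees: [3, 1, 1, 1, 0] -> sorted: [3, 1, 1, 1, 0]

Degree sequence: [3, 1, 1, 1, 0]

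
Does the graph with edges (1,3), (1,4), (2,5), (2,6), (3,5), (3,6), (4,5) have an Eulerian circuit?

Step 1: Find the degree of each vertex:
  deg(1) = 2
  deg(2) = 2
  deg(3) = 3
  deg(4) = 2
  deg(5) = 3
  deg(6) = 2

Step 2: Count vertices with odd degree:
  Odd-degree vertices: 3, 5 (2 total)

Step 3: Apply Euler's theorem:
  - Eulerian circuit exists iff graph is connected and all vertices have even degree
  - Eulerian path exists iff graph is connected and has 0 or 2 odd-degree vertices

Graph is connected with exactly 2 odd-degree vertices (3, 5).
Eulerian path exists (starting and ending at the odd-degree vertices), but no Eulerian circuit.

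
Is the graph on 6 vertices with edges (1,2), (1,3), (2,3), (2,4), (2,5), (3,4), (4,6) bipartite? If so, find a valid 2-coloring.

Step 1: Attempt 2-coloring using BFS:
  Start at vertex 1, assign color 0
  Color vertex 2 with color 1 (neighbor of 1)
  Color vertex 3 with color 1 (neighbor of 1)

Step 2: Conflict found! Vertices 2 and 3 are adjacent but have the same color.
This means the graph contains an odd cycle.

The graph is NOT bipartite.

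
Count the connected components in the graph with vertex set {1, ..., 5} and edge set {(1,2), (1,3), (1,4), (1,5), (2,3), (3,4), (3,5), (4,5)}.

Step 1: Build adjacency list from edges:
  1: 2, 3, 4, 5
  2: 1, 3
  3: 1, 2, 4, 5
  4: 1, 3, 5
  5: 1, 3, 4

Step 2: Run BFS/DFS from vertex 1:
  Visited: {1, 2, 3, 4, 5}
  Reached 5 of 5 vertices

Step 3: All 5 vertices reached from vertex 1, so the graph is connected.
Number of connected components: 1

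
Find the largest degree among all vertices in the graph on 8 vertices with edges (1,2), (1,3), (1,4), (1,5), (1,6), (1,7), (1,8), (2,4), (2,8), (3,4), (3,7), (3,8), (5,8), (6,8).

Step 1: Count edges incident to each vertex:
  deg(1) = 7 (neighbors: 2, 3, 4, 5, 6, 7, 8)
  deg(2) = 3 (neighbors: 1, 4, 8)
  deg(3) = 4 (neighbors: 1, 4, 7, 8)
  deg(4) = 3 (neighbors: 1, 2, 3)
  deg(5) = 2 (neighbors: 1, 8)
  deg(6) = 2 (neighbors: 1, 8)
  deg(7) = 2 (neighbors: 1, 3)
  deg(8) = 5 (neighbors: 1, 2, 3, 5, 6)

Step 2: Find maximum:
  max(7, 3, 4, 3, 2, 2, 2, 5) = 7 (vertex 1)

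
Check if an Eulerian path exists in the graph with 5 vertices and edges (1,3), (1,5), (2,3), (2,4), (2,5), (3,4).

Step 1: Find the degree of each vertex:
  deg(1) = 2
  deg(2) = 3
  deg(3) = 3
  deg(4) = 2
  deg(5) = 2

Step 2: Count vertices with odd degree:
  Odd-degree vertices: 2, 3 (2 total)

Step 3: Apply Euler's theorem:
  - Eulerian circuit exists iff graph is connected and all vertices have even degree
  - Eulerian path exists iff graph is connected and has 0 or 2 odd-degree vertices

Graph is connected with exactly 2 odd-degree vertices (2, 3).
Eulerian path exists (starting and ending at the odd-degree vertices), but no Eulerian circuit.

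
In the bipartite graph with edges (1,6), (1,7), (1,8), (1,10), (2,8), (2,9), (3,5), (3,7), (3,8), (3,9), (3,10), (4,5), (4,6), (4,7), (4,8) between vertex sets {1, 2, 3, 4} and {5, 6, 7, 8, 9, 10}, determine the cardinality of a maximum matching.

Step 1: List the neighbors of each left vertex:
  1: 6, 7, 8, 10
  2: 8, 9
  3: 5, 7, 8, 9, 10
  4: 5, 6, 7, 8

Step 2: Greedily match left vertices, then look for augmenting paths:
  Match 1 -- 6
  Match 2 -- 8
  Match 3 -- 5
  Match 4 -- 7
  No augmenting path remains.

Step 3: Verify this is maximum:
  Matching size 4 = min(|L|, |R|) = min(4, 6), which is an upper bound, so this matching is maximum.

Maximum matching: {(1,6), (2,8), (3,5), (4,7)}
Size: 4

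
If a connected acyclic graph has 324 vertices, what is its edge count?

A tree on n vertices always has exactly n - 1 edges.
For n = 324: edges = 324 - 1 = 323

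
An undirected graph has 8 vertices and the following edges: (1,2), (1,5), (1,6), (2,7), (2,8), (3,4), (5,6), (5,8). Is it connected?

Step 1: Build adjacency list from edges:
  1: 2, 5, 6
  2: 1, 7, 8
  3: 4
  4: 3
  5: 1, 6, 8
  6: 1, 5
  7: 2
  8: 2, 5

Step 2: Run BFS/DFS from vertex 1:
  Visited: {1, 2, 5, 6, 7, 8}
  Reached 6 of 8 vertices

Step 3: Only 6 of 8 vertices reached. Graph is disconnected.
Connected components: {1, 2, 5, 6, 7, 8}, {3, 4}
Answer: No, the graph is not connected (2 components).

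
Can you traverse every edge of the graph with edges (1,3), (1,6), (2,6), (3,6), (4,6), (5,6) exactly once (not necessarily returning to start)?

Step 1: Find the degree of each vertex:
  deg(1) = 2
  deg(2) = 1
  deg(3) = 2
  deg(4) = 1
  deg(5) = 1
  deg(6) = 5

Step 2: Count vertices with odd degree:
  Odd-degree vertices: 2, 4, 5, 6 (4 total)

Step 3: Apply Euler's theorem:
  - Eulerian circuit exists iff graph is connected and all vertices have even degree
  - Eulerian path exists iff graph is connected and has 0 or 2 odd-degree vertices

Graph has 4 odd-degree vertices (need 0 or 2).
Neither Eulerian path nor Eulerian circuit exists.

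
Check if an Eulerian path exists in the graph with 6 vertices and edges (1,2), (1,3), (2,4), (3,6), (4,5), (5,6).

Step 1: Find the degree of each vertex:
  deg(1) = 2
  deg(2) = 2
  deg(3) = 2
  deg(4) = 2
  deg(5) = 2
  deg(6) = 2

Step 2: Count vertices with odd degree:
  All vertices have even degree (0 odd-degree vertices)

Step 3: Apply Euler's theorem:
  - Eulerian circuit exists iff graph is connected and all vertices have even degree
  - Eulerian path exists iff graph is connected and has 0 or 2 odd-degree vertices

Graph is connected with 0 odd-degree vertices.
Both Eulerian circuit and Eulerian path exist.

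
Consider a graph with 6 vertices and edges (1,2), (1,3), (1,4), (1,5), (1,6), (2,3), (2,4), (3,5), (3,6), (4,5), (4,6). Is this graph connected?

Step 1: Build adjacency list from edges:
  1: 2, 3, 4, 5, 6
  2: 1, 3, 4
  3: 1, 2, 5, 6
  4: 1, 2, 5, 6
  5: 1, 3, 4
  6: 1, 3, 4

Step 2: Run BFS/DFS from vertex 1:
  Visited: {1, 2, 3, 4, 5, 6}
  Reached 6 of 6 vertices

Step 3: All 6 vertices reached from vertex 1, so the graph is connected.
Answer: Yes, the graph is connected.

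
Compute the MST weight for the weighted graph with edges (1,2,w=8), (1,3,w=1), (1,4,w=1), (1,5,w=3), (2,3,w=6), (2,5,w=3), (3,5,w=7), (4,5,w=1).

Apply Kruskal's algorithm (sort edges by weight, add if no cycle):

Sorted edges by weight:
  (1,3) w=1
  (1,4) w=1
  (4,5) w=1
  (1,5) w=3
  (2,5) w=3
  (2,3) w=6
  (3,5) w=7
  (1,2) w=8

Add edge (1,3) w=1 -- no cycle. Running total: 1
Add edge (1,4) w=1 -- no cycle. Running total: 2
Add edge (4,5) w=1 -- no cycle. Running total: 3
Skip edge (1,5) w=3 -- would create cycle
Add edge (2,5) w=3 -- no cycle. Running total: 6

MST edges: (1,3,w=1), (1,4,w=1), (4,5,w=1), (2,5,w=3)
Total MST weight: 1 + 1 + 1 + 3 = 6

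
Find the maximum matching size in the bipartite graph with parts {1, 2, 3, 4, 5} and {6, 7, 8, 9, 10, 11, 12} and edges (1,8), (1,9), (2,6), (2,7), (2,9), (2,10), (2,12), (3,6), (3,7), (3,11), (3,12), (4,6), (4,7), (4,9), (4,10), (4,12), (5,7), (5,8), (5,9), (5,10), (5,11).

Step 1: List the neighbors of each left vertex:
  1: 8, 9
  2: 6, 7, 9, 10, 12
  3: 6, 7, 11, 12
  4: 6, 7, 9, 10, 12
  5: 7, 8, 9, 10, 11

Step 2: Greedily match left vertices, then look for augmenting paths:
  Match 1 -- 8
  Match 2 -- 6
  Match 3 -- 7
  Match 4 -- 9
  Match 5 -- 10
  No augmenting path remains.

Step 3: Verify this is maximum:
  Matching size 5 = min(|L|, |R|) = min(5, 7), which is an upper bound, so this matching is maximum.

Maximum matching: {(1,8), (2,6), (3,7), (4,9), (5,10)}
Size: 5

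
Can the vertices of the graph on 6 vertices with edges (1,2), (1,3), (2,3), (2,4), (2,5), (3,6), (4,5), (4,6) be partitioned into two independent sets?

Step 1: Attempt 2-coloring using BFS:
  Start at vertex 1, assign color 0
  Color vertex 2 with color 1 (neighbor of 1)
  Color vertex 3 with color 1 (neighbor of 1)

Step 2: Conflict found! Vertices 2 and 3 are adjacent but have the same color.
This means the graph contains an odd cycle.

The graph is NOT bipartite.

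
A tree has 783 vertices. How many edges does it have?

A tree on n vertices always has exactly n - 1 edges.
For n = 783: edges = 783 - 1 = 782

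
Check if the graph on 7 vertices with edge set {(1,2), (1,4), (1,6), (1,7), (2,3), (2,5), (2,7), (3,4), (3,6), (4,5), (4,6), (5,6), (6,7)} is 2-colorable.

Step 1: Attempt 2-coloring using BFS:
  Start at vertex 1, assign color 0
  Color vertex 2 with color 1 (neighbor of 1)
  Color vertex 4 with color 1 (neighbor of 1)
  Color vertex 6 with color 1 (neighbor of 1)
  Color vertex 7 with color 1 (neighbor of 1)
  Color vertex 3 with color 0 (neighbor of 2)
  Color vertex 5 with color 0 (neighbor of 2)

Step 2: Conflict found! Vertices 2 and 7 are adjacent but have the same color.
This means the graph contains an odd cycle.

The graph is NOT bipartite.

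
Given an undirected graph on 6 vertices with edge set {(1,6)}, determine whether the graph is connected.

Step 1: Build adjacency list from edges:
  1: 6
  2: (none)
  3: (none)
  4: (none)
  5: (none)
  6: 1

Step 2: Run BFS/DFS from vertex 1:
  Visited: {1, 6}
  Reached 2 of 6 vertices

Step 3: Only 2 of 6 vertices reached. Graph is disconnected.
Connected components: {1, 6}, {2}, {3}, {4}, {5}
Answer: No, the graph is not connected (5 components).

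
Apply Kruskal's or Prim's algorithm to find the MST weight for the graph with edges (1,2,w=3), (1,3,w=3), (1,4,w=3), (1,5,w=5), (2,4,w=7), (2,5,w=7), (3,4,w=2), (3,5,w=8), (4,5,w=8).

Apply Kruskal's algorithm (sort edges by weight, add if no cycle):

Sorted edges by weight:
  (3,4) w=2
  (1,4) w=3
  (1,2) w=3
  (1,3) w=3
  (1,5) w=5
  (2,4) w=7
  (2,5) w=7
  (3,5) w=8
  (4,5) w=8

Add edge (3,4) w=2 -- no cycle. Running total: 2
Add edge (1,4) w=3 -- no cycle. Running total: 5
Add edge (1,2) w=3 -- no cycle. Running total: 8
Skip edge (1,3) w=3 -- would create cycle
Add edge (1,5) w=5 -- no cycle. Running total: 13

MST edges: (3,4,w=2), (1,4,w=3), (1,2,w=3), (1,5,w=5)
Total MST weight: 2 + 3 + 3 + 5 = 13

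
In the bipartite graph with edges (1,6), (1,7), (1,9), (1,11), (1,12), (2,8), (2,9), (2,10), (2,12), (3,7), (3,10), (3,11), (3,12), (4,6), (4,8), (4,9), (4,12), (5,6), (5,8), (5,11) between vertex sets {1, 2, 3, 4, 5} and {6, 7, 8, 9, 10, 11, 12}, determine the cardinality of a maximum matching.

Step 1: List the neighbors of each left vertex:
  1: 6, 7, 9, 11, 12
  2: 8, 9, 10, 12
  3: 7, 10, 11, 12
  4: 6, 8, 9, 12
  5: 6, 8, 11

Step 2: Greedily match left vertices, then look for augmenting paths:
  Match 1 -- 6
  Match 2 -- 8
  Match 3 -- 7
  Match 4 -- 9
  Match 5 -- 11
  No augmenting path remains.

Step 3: Verify this is maximum:
  Matching size 5 = min(|L|, |R|) = min(5, 7), which is an upper bound, so this matching is maximum.

Maximum matching: {(1,6), (2,8), (3,7), (4,9), (5,11)}
Size: 5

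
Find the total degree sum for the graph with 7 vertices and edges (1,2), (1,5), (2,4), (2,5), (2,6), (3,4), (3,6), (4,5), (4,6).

Step 1: Count edges incident to each vertex:
  deg(1) = 2 (neighbors: 2, 5)
  deg(2) = 4 (neighbors: 1, 4, 5, 6)
  deg(3) = 2 (neighbors: 4, 6)
  deg(4) = 4 (neighbors: 2, 3, 5, 6)
  deg(5) = 3 (neighbors: 1, 2, 4)
  deg(6) = 3 (neighbors: 2, 3, 4)
  deg(7) = 0 (neighbors: none)

Step 2: Sum all degrees:
  2 + 4 + 2 + 4 + 3 + 3 + 0 = 18

Verification: sum of degrees = 2 * |E| = 2 * 9 = 18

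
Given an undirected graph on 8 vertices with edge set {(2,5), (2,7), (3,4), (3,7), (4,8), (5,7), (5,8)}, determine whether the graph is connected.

Step 1: Build adjacency list from edges:
  1: (none)
  2: 5, 7
  3: 4, 7
  4: 3, 8
  5: 2, 7, 8
  6: (none)
  7: 2, 3, 5
  8: 4, 5

Step 2: Run BFS/DFS from vertex 1:
  Visited: {1}
  Reached 1 of 8 vertices

Step 3: Only 1 of 8 vertices reached. Graph is disconnected.
Connected components: {1}, {2, 3, 4, 5, 7, 8}, {6}
Answer: No, the graph is not connected (3 components).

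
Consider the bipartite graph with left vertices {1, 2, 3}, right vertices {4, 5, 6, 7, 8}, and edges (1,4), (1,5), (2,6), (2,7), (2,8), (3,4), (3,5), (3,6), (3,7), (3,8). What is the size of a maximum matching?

Step 1: List the neighbors of each left vertex:
  1: 4, 5
  2: 6, 7, 8
  3: 4, 5, 6, 7, 8

Step 2: Greedily match left vertices, then look for augmenting paths:
  Match 1 -- 4
  Match 2 -- 6
  Match 3 -- 5
  No augmenting path remains.

Step 3: Verify this is maximum:
  Matching size 3 = min(|L|, |R|) = min(3, 5), which is an upper bound, so this matching is maximum.

Maximum matching: {(1,4), (2,6), (3,5)}
Size: 3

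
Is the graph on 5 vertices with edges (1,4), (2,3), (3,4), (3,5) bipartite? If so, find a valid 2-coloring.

Step 1: Attempt 2-coloring using BFS:
  Start at vertex 1, assign color 0
  Color vertex 4 with color 1 (neighbor of 1)
  Color vertex 3 with color 0 (neighbor of 4)
  Color vertex 2 with color 1 (neighbor of 3)
  Color vertex 5 with color 1 (neighbor of 3)

Step 2: 2-coloring succeeded. No conflicts found.
  Set A (color 0): {1, 3}
  Set B (color 1): {2, 4, 5}

The graph is bipartite with partition {1, 3}, {2, 4, 5}.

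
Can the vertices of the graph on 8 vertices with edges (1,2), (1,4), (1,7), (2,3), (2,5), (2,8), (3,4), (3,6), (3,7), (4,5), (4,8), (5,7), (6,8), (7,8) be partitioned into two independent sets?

Step 1: Attempt 2-coloring using BFS:
  Start at vertex 1, assign color 0
  Color vertex 2 with color 1 (neighbor of 1)
  Color vertex 4 with color 1 (neighbor of 1)
  Color vertex 7 with color 1 (neighbor of 1)
  Color vertex 3 with color 0 (neighbor of 2)
  Color vertex 5 with color 0 (neighbor of 2)
  Color vertex 8 with color 0 (neighbor of 2)
  Color vertex 6 with color 1 (neighbor of 3)

Step 2: 2-coloring succeeded. No conflicts found.
  Set A (color 0): {1, 3, 5, 8}
  Set B (color 1): {2, 4, 6, 7}

The graph is bipartite with partition {1, 3, 5, 8}, {2, 4, 6, 7}.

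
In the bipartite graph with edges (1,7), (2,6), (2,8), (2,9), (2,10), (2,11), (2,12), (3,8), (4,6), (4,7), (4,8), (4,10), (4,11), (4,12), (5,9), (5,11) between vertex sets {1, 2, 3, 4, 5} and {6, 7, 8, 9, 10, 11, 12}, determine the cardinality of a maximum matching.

Step 1: List the neighbors of each left vertex:
  1: 7
  2: 6, 8, 9, 10, 11, 12
  3: 8
  4: 6, 7, 8, 10, 11, 12
  5: 9, 11

Step 2: Greedily match left vertices, then look for augmenting paths:
  Match 1 -- 7
  Match 2 -- 6
  Match 3 -- 8
  Match 4 -- 10
  Match 5 -- 9
  No augmenting path remains.

Step 3: Verify this is maximum:
  Matching size 5 = min(|L|, |R|) = min(5, 7), which is an upper bound, so this matching is maximum.

Maximum matching: {(1,7), (2,6), (3,8), (4,10), (5,9)}
Size: 5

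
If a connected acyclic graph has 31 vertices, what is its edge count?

A tree on n vertices always has exactly n - 1 edges.
For n = 31: edges = 31 - 1 = 30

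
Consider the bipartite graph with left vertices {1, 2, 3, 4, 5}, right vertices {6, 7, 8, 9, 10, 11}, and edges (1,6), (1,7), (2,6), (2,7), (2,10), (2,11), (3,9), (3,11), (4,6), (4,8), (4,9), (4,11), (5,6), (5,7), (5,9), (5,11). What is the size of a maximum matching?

Step 1: List the neighbors of each left vertex:
  1: 6, 7
  2: 6, 7, 10, 11
  3: 9, 11
  4: 6, 8, 9, 11
  5: 6, 7, 9, 11

Step 2: Greedily match left vertices, then look for augmenting paths:
  Match 1 -- 6
  Match 2 -- 7
  Match 3 -- 9
  Match 4 -- 8
  Match 5 -- 11
  No augmenting path remains.

Step 3: Verify this is maximum:
  Matching size 5 = min(|L|, |R|) = min(5, 6), which is an upper bound, so this matching is maximum.

Maximum matching: {(1,6), (2,7), (3,9), (4,8), (5,11)}
Size: 5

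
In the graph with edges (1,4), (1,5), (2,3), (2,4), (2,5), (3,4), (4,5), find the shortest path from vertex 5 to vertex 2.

Step 1: Build adjacency list:
  1: 4, 5
  2: 3, 4, 5
  3: 2, 4
  4: 1, 2, 3, 5
  5: 1, 2, 4

Step 2: BFS from vertex 5 to find shortest path to 2:
  vertex 1 reached at distance 1
  vertex 2 reached at distance 1

Step 3: Shortest path: 5 -> 2
Path length: 1 edge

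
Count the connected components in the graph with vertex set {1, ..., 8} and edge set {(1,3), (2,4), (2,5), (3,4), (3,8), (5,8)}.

Step 1: Build adjacency list from edges:
  1: 3
  2: 4, 5
  3: 1, 4, 8
  4: 2, 3
  5: 2, 8
  6: (none)
  7: (none)
  8: 3, 5

Step 2: Run BFS/DFS from vertex 1:
  Visited: {1, 3, 4, 8, 2, 5}
  Reached 6 of 8 vertices

Step 3: Only 6 of 8 vertices reached. Graph is disconnected.
Connected components: {1, 2, 3, 4, 5, 8}, {6}, {7}
Number of connected components: 3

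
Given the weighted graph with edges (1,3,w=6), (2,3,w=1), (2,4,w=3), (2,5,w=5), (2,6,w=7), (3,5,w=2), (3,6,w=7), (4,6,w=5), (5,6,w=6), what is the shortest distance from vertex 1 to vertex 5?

Step 1: Build adjacency list with weights:
  1: 3(w=6)
  2: 3(w=1), 4(w=3), 5(w=5), 6(w=7)
  3: 1(w=6), 2(w=1), 5(w=2), 6(w=7)
  4: 2(w=3), 6(w=5)
  5: 2(w=5), 3(w=2), 6(w=6)
  6: 2(w=7), 3(w=7), 4(w=5), 5(w=6)

Step 2: Apply Dijkstra's algorithm from vertex 1:
  Visit vertex 1 (distance=0)
    Update dist[3] = 6
  Visit vertex 3 (distance=6)
    Update dist[2] = 7
    Update dist[5] = 8
    Update dist[6] = 13
  Visit vertex 2 (distance=7)
    Update dist[4] = 10
  Visit vertex 5 (distance=8)

Step 3: Shortest path: 1 -> 3 -> 5
Total weight: 6 + 2 = 8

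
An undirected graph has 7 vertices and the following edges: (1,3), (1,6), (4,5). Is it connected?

Step 1: Build adjacency list from edges:
  1: 3, 6
  2: (none)
  3: 1
  4: 5
  5: 4
  6: 1
  7: (none)

Step 2: Run BFS/DFS from vertex 1:
  Visited: {1, 3, 6}
  Reached 3 of 7 vertices

Step 3: Only 3 of 7 vertices reached. Graph is disconnected.
Connected components: {1, 3, 6}, {2}, {4, 5}, {7}
Answer: No, the graph is not connected (4 components).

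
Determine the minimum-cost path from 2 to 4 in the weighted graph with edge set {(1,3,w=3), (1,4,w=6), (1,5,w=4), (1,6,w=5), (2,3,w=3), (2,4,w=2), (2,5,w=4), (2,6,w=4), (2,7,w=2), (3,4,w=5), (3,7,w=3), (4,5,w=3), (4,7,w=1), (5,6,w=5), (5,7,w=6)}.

Step 1: Build adjacency list with weights:
  1: 3(w=3), 4(w=6), 5(w=4), 6(w=5)
  2: 3(w=3), 4(w=2), 5(w=4), 6(w=4), 7(w=2)
  3: 1(w=3), 2(w=3), 4(w=5), 7(w=3)
  4: 1(w=6), 2(w=2), 3(w=5), 5(w=3), 7(w=1)
  5: 1(w=4), 2(w=4), 4(w=3), 6(w=5), 7(w=6)
  6: 1(w=5), 2(w=4), 5(w=5)
  7: 2(w=2), 3(w=3), 4(w=1), 5(w=6)

Step 2: Apply Dijkstra's algorithm from vertex 2:
  Visit vertex 2 (distance=0)
    Update dist[3] = 3
    Update dist[4] = 2
    Update dist[5] = 4
    Update dist[6] = 4
    Update dist[7] = 2
  Visit vertex 4 (distance=2)
    Update dist[1] = 8

Step 3: Shortest path: 2 -> 4
Total weight: 2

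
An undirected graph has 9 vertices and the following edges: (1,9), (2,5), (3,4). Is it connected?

Step 1: Build adjacency list from edges:
  1: 9
  2: 5
  3: 4
  4: 3
  5: 2
  6: (none)
  7: (none)
  8: (none)
  9: 1

Step 2: Run BFS/DFS from vertex 1:
  Visited: {1, 9}
  Reached 2 of 9 vertices

Step 3: Only 2 of 9 vertices reached. Graph is disconnected.
Connected components: {1, 9}, {2, 5}, {3, 4}, {6}, {7}, {8}
Answer: No, the graph is not connected (6 components).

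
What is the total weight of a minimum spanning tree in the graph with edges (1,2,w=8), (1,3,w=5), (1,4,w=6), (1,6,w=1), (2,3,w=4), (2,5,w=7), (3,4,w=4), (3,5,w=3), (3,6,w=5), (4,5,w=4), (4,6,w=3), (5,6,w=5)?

Apply Kruskal's algorithm (sort edges by weight, add if no cycle):

Sorted edges by weight:
  (1,6) w=1
  (3,5) w=3
  (4,6) w=3
  (2,3) w=4
  (3,4) w=4
  (4,5) w=4
  (1,3) w=5
  (3,6) w=5
  (5,6) w=5
  (1,4) w=6
  (2,5) w=7
  (1,2) w=8

Add edge (1,6) w=1 -- no cycle. Running total: 1
Add edge (3,5) w=3 -- no cycle. Running total: 4
Add edge (4,6) w=3 -- no cycle. Running total: 7
Add edge (2,3) w=4 -- no cycle. Running total: 11
Add edge (3,4) w=4 -- no cycle. Running total: 15

MST edges: (1,6,w=1), (3,5,w=3), (4,6,w=3), (2,3,w=4), (3,4,w=4)
Total MST weight: 1 + 3 + 3 + 4 + 4 = 15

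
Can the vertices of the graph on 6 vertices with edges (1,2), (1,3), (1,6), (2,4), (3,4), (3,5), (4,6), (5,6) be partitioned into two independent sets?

Step 1: Attempt 2-coloring using BFS:
  Start at vertex 1, assign color 0
  Color vertex 2 with color 1 (neighbor of 1)
  Color vertex 3 with color 1 (neighbor of 1)
  Color vertex 6 with color 1 (neighbor of 1)
  Color vertex 4 with color 0 (neighbor of 2)
  Color vertex 5 with color 0 (neighbor of 3)

Step 2: 2-coloring succeeded. No conflicts found.
  Set A (color 0): {1, 4, 5}
  Set B (color 1): {2, 3, 6}

The graph is bipartite with partition {1, 4, 5}, {2, 3, 6}.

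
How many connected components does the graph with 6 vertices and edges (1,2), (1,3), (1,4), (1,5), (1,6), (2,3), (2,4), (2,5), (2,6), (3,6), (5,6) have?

Step 1: Build adjacency list from edges:
  1: 2, 3, 4, 5, 6
  2: 1, 3, 4, 5, 6
  3: 1, 2, 6
  4: 1, 2
  5: 1, 2, 6
  6: 1, 2, 3, 5

Step 2: Run BFS/DFS from vertex 1:
  Visited: {1, 2, 3, 4, 5, 6}
  Reached 6 of 6 vertices

Step 3: All 6 vertices reached from vertex 1, so the graph is connected.
Number of connected components: 1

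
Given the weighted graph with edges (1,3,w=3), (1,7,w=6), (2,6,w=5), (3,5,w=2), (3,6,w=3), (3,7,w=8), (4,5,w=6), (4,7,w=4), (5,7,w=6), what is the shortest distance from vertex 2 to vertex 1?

Step 1: Build adjacency list with weights:
  1: 3(w=3), 7(w=6)
  2: 6(w=5)
  3: 1(w=3), 5(w=2), 6(w=3), 7(w=8)
  4: 5(w=6), 7(w=4)
  5: 3(w=2), 4(w=6), 7(w=6)
  6: 2(w=5), 3(w=3)
  7: 1(w=6), 3(w=8), 4(w=4), 5(w=6)

Step 2: Apply Dijkstra's algorithm from vertex 2:
  Visit vertex 2 (distance=0)
    Update dist[6] = 5
  Visit vertex 6 (distance=5)
    Update dist[3] = 8
  Visit vertex 3 (distance=8)
    Update dist[1] = 11
    Update dist[5] = 10
    Update dist[7] = 16
  Visit vertex 5 (distance=10)
    Update dist[4] = 16
  Visit vertex 1 (distance=11)

Step 3: Shortest path: 2 -> 6 -> 3 -> 1
Total weight: 5 + 3 + 3 = 11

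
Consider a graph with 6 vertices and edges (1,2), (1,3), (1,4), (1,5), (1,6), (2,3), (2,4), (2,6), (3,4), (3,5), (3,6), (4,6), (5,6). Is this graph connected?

Step 1: Build adjacency list from edges:
  1: 2, 3, 4, 5, 6
  2: 1, 3, 4, 6
  3: 1, 2, 4, 5, 6
  4: 1, 2, 3, 6
  5: 1, 3, 6
  6: 1, 2, 3, 4, 5

Step 2: Run BFS/DFS from vertex 1:
  Visited: {1, 2, 3, 4, 5, 6}
  Reached 6 of 6 vertices

Step 3: All 6 vertices reached from vertex 1, so the graph is connected.
Answer: Yes, the graph is connected.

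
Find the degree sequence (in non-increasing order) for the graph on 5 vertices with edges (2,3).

Step 1: Count edges incident to each vertex:
  deg(1) = 0 (neighbors: none)
  deg(2) = 1 (neighbors: 3)
  deg(3) = 1 (neighbors: 2)
  deg(4) = 0 (neighbors: none)
  deg(5) = 0 (neighbors: none)

Step 2: Sort degrees in non-increasing order:
  Degrees: [0, 1, 1, 0, 0] -> sorted: [1, 1, 0, 0, 0]

Degree sequence: [1, 1, 0, 0, 0]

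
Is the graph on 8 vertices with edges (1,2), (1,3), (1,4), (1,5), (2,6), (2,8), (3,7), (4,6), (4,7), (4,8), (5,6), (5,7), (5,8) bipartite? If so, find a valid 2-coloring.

Step 1: Attempt 2-coloring using BFS:
  Start at vertex 1, assign color 0
  Color vertex 2 with color 1 (neighbor of 1)
  Color vertex 3 with color 1 (neighbor of 1)
  Color vertex 4 with color 1 (neighbor of 1)
  Color vertex 5 with color 1 (neighbor of 1)
  Color vertex 6 with color 0 (neighbor of 2)
  Color vertex 8 with color 0 (neighbor of 2)
  Color vertex 7 with color 0 (neighbor of 3)

Step 2: 2-coloring succeeded. No conflicts found.
  Set A (color 0): {1, 6, 7, 8}
  Set B (color 1): {2, 3, 4, 5}

The graph is bipartite with partition {1, 6, 7, 8}, {2, 3, 4, 5}.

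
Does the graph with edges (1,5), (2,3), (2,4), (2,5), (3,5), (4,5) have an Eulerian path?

Step 1: Find the degree of each vertex:
  deg(1) = 1
  deg(2) = 3
  deg(3) = 2
  deg(4) = 2
  deg(5) = 4

Step 2: Count vertices with odd degree:
  Odd-degree vertices: 1, 2 (2 total)

Step 3: Apply Euler's theorem:
  - Eulerian circuit exists iff graph is connected and all vertices have even degree
  - Eulerian path exists iff graph is connected and has 0 or 2 odd-degree vertices

Graph is connected with exactly 2 odd-degree vertices (1, 2).
Eulerian path exists (starting and ending at the odd-degree vertices), but no Eulerian circuit.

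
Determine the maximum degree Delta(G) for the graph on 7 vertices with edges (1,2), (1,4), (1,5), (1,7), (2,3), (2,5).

Step 1: Count edges incident to each vertex:
  deg(1) = 4 (neighbors: 2, 4, 5, 7)
  deg(2) = 3 (neighbors: 1, 3, 5)
  deg(3) = 1 (neighbors: 2)
  deg(4) = 1 (neighbors: 1)
  deg(5) = 2 (neighbors: 1, 2)
  deg(6) = 0 (neighbors: none)
  deg(7) = 1 (neighbors: 1)

Step 2: Find maximum:
  max(4, 3, 1, 1, 2, 0, 1) = 4 (vertex 1)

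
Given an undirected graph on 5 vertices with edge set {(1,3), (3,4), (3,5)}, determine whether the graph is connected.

Step 1: Build adjacency list from edges:
  1: 3
  2: (none)
  3: 1, 4, 5
  4: 3
  5: 3

Step 2: Run BFS/DFS from vertex 1:
  Visited: {1, 3, 4, 5}
  Reached 4 of 5 vertices

Step 3: Only 4 of 5 vertices reached. Graph is disconnected.
Connected components: {1, 3, 4, 5}, {2}
Answer: No, the graph is not connected (2 components).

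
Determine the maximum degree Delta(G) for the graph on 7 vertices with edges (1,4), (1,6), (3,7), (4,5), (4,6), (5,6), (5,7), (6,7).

Step 1: Count edges incident to each vertex:
  deg(1) = 2 (neighbors: 4, 6)
  deg(2) = 0 (neighbors: none)
  deg(3) = 1 (neighbors: 7)
  deg(4) = 3 (neighbors: 1, 5, 6)
  deg(5) = 3 (neighbors: 4, 6, 7)
  deg(6) = 4 (neighbors: 1, 4, 5, 7)
  deg(7) = 3 (neighbors: 3, 5, 6)

Step 2: Find maximum:
  max(2, 0, 1, 3, 3, 4, 3) = 4 (vertex 6)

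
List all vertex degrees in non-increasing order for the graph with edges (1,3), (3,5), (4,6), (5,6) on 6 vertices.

Step 1: Count edges incident to each vertex:
  deg(1) = 1 (neighbors: 3)
  deg(2) = 0 (neighbors: none)
  deg(3) = 2 (neighbors: 1, 5)
  deg(4) = 1 (neighbors: 6)
  deg(5) = 2 (neighbors: 3, 6)
  deg(6) = 2 (neighbors: 4, 5)

Step 2: Sort degrees in non-increasing order:
  Degrees: [1, 0, 2, 1, 2, 2] -> sorted: [2, 2, 2, 1, 1, 0]

Degree sequence: [2, 2, 2, 1, 1, 0]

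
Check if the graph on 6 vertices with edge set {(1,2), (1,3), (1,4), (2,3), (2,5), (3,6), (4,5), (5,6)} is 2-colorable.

Step 1: Attempt 2-coloring using BFS:
  Start at vertex 1, assign color 0
  Color vertex 2 with color 1 (neighbor of 1)
  Color vertex 3 with color 1 (neighbor of 1)
  Color vertex 4 with color 1 (neighbor of 1)

Step 2: Conflict found! Vertices 2 and 3 are adjacent but have the same color.
This means the graph contains an odd cycle.

The graph is NOT bipartite.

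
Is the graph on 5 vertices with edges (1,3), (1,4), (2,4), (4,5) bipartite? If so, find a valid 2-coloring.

Step 1: Attempt 2-coloring using BFS:
  Start at vertex 1, assign color 0
  Color vertex 3 with color 1 (neighbor of 1)
  Color vertex 4 with color 1 (neighbor of 1)
  Color vertex 2 with color 0 (neighbor of 4)
  Color vertex 5 with color 0 (neighbor of 4)

Step 2: 2-coloring succeeded. No conflicts found.
  Set A (color 0): {1, 2, 5}
  Set B (color 1): {3, 4}

The graph is bipartite with partition {1, 2, 5}, {3, 4}.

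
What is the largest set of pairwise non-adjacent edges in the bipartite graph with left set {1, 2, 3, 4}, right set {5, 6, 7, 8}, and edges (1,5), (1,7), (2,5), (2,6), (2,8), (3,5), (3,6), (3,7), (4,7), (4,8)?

Step 1: List the neighbors of each left vertex:
  1: 5, 7
  2: 5, 6, 8
  3: 5, 6, 7
  4: 7, 8

Step 2: Greedily match left vertices, then look for augmenting paths:
  Match 1 -- 5
  Match 2 -- 6
  Match 3 -- 7
  Match 4 -- 8
  No augmenting path remains.

Step 3: Verify this is maximum:
  Matching size 4 = min(|L|, |R|) = min(4, 4), which is an upper bound, so this matching is maximum.

Maximum matching: {(1,5), (2,6), (3,7), (4,8)}
Size: 4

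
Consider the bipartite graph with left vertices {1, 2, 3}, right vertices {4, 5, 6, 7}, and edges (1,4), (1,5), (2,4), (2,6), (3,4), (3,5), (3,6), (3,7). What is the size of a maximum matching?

Step 1: List the neighbors of each left vertex:
  1: 4, 5
  2: 4, 6
  3: 4, 5, 6, 7

Step 2: Greedily match left vertices, then look for augmenting paths:
  Match 1 -- 4
  Match 2 -- 6
  Match 3 -- 5
  No augmenting path remains.

Step 3: Verify this is maximum:
  Matching size 3 = min(|L|, |R|) = min(3, 4), which is an upper bound, so this matching is maximum.

Maximum matching: {(1,4), (2,6), (3,5)}
Size: 3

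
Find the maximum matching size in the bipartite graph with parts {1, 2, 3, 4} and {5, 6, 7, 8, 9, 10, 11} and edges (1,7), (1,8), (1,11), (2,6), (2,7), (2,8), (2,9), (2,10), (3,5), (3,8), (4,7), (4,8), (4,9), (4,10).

Step 1: List the neighbors of each left vertex:
  1: 7, 8, 11
  2: 6, 7, 8, 9, 10
  3: 5, 8
  4: 7, 8, 9, 10

Step 2: Greedily match left vertices, then look for augmenting paths:
  Match 1 -- 7
  Match 2 -- 6
  Match 3 -- 5
  Match 4 -- 8
  No augmenting path remains.

Step 3: Verify this is maximum:
  Matching size 4 = min(|L|, |R|) = min(4, 7), which is an upper bound, so this matching is maximum.

Maximum matching: {(1,7), (2,6), (3,5), (4,8)}
Size: 4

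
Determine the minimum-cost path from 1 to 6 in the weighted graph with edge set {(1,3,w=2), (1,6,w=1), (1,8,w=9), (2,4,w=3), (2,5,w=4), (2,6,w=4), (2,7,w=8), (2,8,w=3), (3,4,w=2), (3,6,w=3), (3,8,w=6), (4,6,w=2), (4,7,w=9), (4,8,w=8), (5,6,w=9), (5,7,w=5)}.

Step 1: Build adjacency list with weights:
  1: 3(w=2), 6(w=1), 8(w=9)
  2: 4(w=3), 5(w=4), 6(w=4), 7(w=8), 8(w=3)
  3: 1(w=2), 4(w=2), 6(w=3), 8(w=6)
  4: 2(w=3), 3(w=2), 6(w=2), 7(w=9), 8(w=8)
  5: 2(w=4), 6(w=9), 7(w=5)
  6: 1(w=1), 2(w=4), 3(w=3), 4(w=2), 5(w=9)
  7: 2(w=8), 4(w=9), 5(w=5)
  8: 1(w=9), 2(w=3), 3(w=6), 4(w=8)

Step 2: Apply Dijkstra's algorithm from vertex 1:
  Visit vertex 1 (distance=0)
    Update dist[3] = 2
    Update dist[6] = 1
    Update dist[8] = 9
  Visit vertex 6 (distance=1)
    Update dist[2] = 5
    Update dist[4] = 3
    Update dist[5] = 10

Step 3: Shortest path: 1 -> 6
Total weight: 1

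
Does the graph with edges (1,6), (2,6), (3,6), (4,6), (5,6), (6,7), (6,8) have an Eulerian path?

Step 1: Find the degree of each vertex:
  deg(1) = 1
  deg(2) = 1
  deg(3) = 1
  deg(4) = 1
  deg(5) = 1
  deg(6) = 7
  deg(7) = 1
  deg(8) = 1

Step 2: Count vertices with odd degree:
  Odd-degree vertices: 1, 2, 3, 4, 5, 6, 7, 8 (8 total)

Step 3: Apply Euler's theorem:
  - Eulerian circuit exists iff graph is connected and all vertices have even degree
  - Eulerian path exists iff graph is connected and has 0 or 2 odd-degree vertices

Graph has 8 odd-degree vertices (need 0 or 2).
Neither Eulerian path nor Eulerian circuit exists.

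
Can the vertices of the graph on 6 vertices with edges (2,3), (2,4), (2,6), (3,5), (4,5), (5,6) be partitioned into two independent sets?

Step 1: Attempt 2-coloring using BFS:
  Start at vertex 1, assign color 0
  Start new component at vertex 2, assign color 0
  Color vertex 3 with color 1 (neighbor of 2)
  Color vertex 4 with color 1 (neighbor of 2)
  Color vertex 6 with color 1 (neighbor of 2)
  Color vertex 5 with color 0 (neighbor of 3)

Step 2: 2-coloring succeeded. No conflicts found.
  Set A (color 0): {1, 2, 5}
  Set B (color 1): {3, 4, 6}

The graph is bipartite with partition {1, 2, 5}, {3, 4, 6}.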